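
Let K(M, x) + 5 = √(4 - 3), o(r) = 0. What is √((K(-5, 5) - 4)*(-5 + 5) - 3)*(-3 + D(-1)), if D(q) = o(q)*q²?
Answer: -3*I*√3 ≈ -5.1962*I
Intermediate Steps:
K(M, x) = -4 (K(M, x) = -5 + √(4 - 3) = -5 + √1 = -5 + 1 = -4)
D(q) = 0 (D(q) = 0*q² = 0)
√((K(-5, 5) - 4)*(-5 + 5) - 3)*(-3 + D(-1)) = √((-4 - 4)*(-5 + 5) - 3)*(-3 + 0) = √(-8*0 - 3)*(-3) = √(0 - 3)*(-3) = √(-3)*(-3) = (I*√3)*(-3) = -3*I*√3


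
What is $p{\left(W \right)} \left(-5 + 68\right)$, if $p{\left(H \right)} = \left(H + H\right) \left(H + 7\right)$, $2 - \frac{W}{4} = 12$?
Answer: $166320$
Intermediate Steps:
$W = -40$ ($W = 8 - 48 = -40$)
$p{\left(H \right)} = 2 H \left(7 + H\right)$
$p{\left(W \right)} \left(-5 + 68\right) = 2 \left(-40\right) \left(7 - 40\right) \left(-5 + 68\right) = 2 \left(-40\right) \left(-33\right) 63 = 2640 \cdot 63 = 166320$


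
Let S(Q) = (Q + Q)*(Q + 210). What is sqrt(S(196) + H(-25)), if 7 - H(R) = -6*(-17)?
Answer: 3*sqrt(17673) ≈ 398.82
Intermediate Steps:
H(R) = -95 (H(R) = 7 - (-6)*(-17) = 7 - 1*102 = 7 - 102 = -95)
S(Q) = 2*Q*(210 + Q) (S(Q) = (2*Q)*(210 + Q) = 2*Q*(210 + Q))
sqrt(S(196) + H(-25)) = sqrt(2*196*(210 + 196) - 95) = sqrt(2*196*406 - 95) = sqrt(159152 - 95) = sqrt(159057) = 3*sqrt(17673)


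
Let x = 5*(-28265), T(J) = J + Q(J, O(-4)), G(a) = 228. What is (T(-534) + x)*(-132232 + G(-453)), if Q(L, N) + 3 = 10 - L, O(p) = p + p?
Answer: 18654541272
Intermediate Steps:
O(p) = 2*p
Q(L, N) = 7 - L (Q(L, N) = -3 + (10 - L) = 7 - L)
T(J) = 7 (T(J) = J + (7 - J) = 7)
x = -141325
(T(-534) + x)*(-132232 + G(-453)) = (7 - 141325)*(-132232 + 228) = -141318*(-132004) = 18654541272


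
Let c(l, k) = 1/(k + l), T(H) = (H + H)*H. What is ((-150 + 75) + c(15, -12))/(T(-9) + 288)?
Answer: -112/675 ≈ -0.16593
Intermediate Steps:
T(H) = 2*H**2 (T(H) = (2*H)*H = 2*H**2)
((-150 + 75) + c(15, -12))/(T(-9) + 288) = ((-150 + 75) + 1/(-12 + 15))/(2*(-9)**2 + 288) = (-75 + 1/3)/(2*81 + 288) = (-75 + 1/3)/(162 + 288) = -224/3/450 = -224/3*1/450 = -112/675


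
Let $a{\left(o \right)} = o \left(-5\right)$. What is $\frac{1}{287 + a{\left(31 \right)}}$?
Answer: $\frac{1}{132} \approx 0.0075758$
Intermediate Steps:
$a{\left(o \right)} = - 5 o$
$\frac{1}{287 + a{\left(31 \right)}} = \frac{1}{287 - 155} = \frac{1}{132}$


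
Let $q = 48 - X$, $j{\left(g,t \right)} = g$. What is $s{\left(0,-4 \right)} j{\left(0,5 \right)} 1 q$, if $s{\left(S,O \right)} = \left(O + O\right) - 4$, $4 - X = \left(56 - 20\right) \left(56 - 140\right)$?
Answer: $0$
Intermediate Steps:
$X = 3028$ ($X = 4 - \left(56 - 20\right) \left(56 - 140\right) = 4 - 36 \left(-84\right) = 4 - -3024 = 4 + 3024 = 3028$)
$s{\left(S,O \right)} = -4 + 2 O$ ($s{\left(S,O \right)} = 2 O - 4 = -4 + 2 O$)
$q = -2980$ ($q = 48 - 3028 = -2980$)
$s{\left(0,-4 \right)} j{\left(0,5 \right)} 1 q = \left(-4 + 2 \left(-4\right)\right) 0 \cdot 1 \left(-2980\right) = \left(-4 - 8\right) 0 \cdot 1 \left(-2980\right) = \left(-12\right) 0 \cdot 1 \left(-2980\right) = 0 \cdot 1 \left(-2980\right) = 0 \left(-2980\right) = 0$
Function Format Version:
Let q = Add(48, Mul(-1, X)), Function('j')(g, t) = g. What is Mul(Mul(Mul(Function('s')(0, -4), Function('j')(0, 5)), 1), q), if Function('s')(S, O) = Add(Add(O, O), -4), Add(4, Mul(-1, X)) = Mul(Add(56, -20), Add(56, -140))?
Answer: 0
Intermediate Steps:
X = 3028 (X = Add(4, Mul(-1, Mul(Add(56, -20), Add(56, -140)))) = Add(4, Mul(-1, Mul(36, -84))) = Add(4, Mul(-1, -3024)) = Add(4, 3024) = 3028)
Function('s')(S, O) = Add(-4, Mul(2, O)) (Function('s')(S, O) = Add(Mul(2, O), -4) = Add(-4, Mul(2, O)))
q = -2980 (q = Add(48, Mul(-1, 3028)) = Add(48, -3028) = -2980)
Mul(Mul(Mul(Function('s')(0, -4), Function('j')(0, 5)), 1), q) = Mul(Mul(Mul(Add(-4, Mul(2, -4)), 0), 1), -2980) = Mul(Mul(Mul(Add(-4, -8), 0), 1), -2980) = Mul(Mul(Mul(-12, 0), 1), -2980) = Mul(Mul(0, 1), -2980) = Mul(0, -2980) = 0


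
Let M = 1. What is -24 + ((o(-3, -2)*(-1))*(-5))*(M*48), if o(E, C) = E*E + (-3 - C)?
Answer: 1896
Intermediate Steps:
o(E, C) = -3 + E**2 - C (o(E, C) = E**2 + (-3 - C) = -3 + E**2 - C)
-24 + ((o(-3, -2)*(-1))*(-5))*(M*48) = -24 + (((-3 + (-3)**2 - 1*(-2))*(-1))*(-5))*(1*48) = -24 + (((-3 + 9 + 2)*(-1))*(-5))*48 = -24 + ((8*(-1))*(-5))*48 = -24 - 8*(-5)*48 = -24 + 40*48 = -24 + 1920 = 1896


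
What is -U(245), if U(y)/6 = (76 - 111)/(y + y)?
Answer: 3/7 ≈ 0.42857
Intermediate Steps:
U(y) = -105/y (U(y) = 6*((76 - 111)/(y + y)) = 6*(-35*1/(2*y)) = 6*(-35/(2*y)) = -105/y)
-U(245) = -(-105)/245 = -1*(-3/7) = 3/7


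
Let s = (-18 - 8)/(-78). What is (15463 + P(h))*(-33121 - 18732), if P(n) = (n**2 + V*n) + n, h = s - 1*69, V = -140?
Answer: -13870936765/9 ≈ -1.5412e+9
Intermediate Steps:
s = 1/3 (s = -26*(-1/78) = 1/3 ≈ 0.33333)
h = -206/3 (h = 1/3 - 1*69 = 1/3 - 69 = -206/3 ≈ -68.667)
P(n) = n**2 - 139*n (P(n) = (n**2 - 140*n) + n = n**2 - 139*n)
(15463 + P(h))*(-33121 - 18732) = (15463 - 206*(-139 - 206/3)/3)*(-33121 - 18732) = (15463 - 206/3*(-623/3))*(-51853) = (15463 + 128338/9)*(-51853) = (267505/9)*(-51853) = -13870936765/9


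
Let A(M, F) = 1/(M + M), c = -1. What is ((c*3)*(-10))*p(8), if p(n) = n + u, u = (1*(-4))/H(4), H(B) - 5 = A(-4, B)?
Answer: 2800/13 ≈ 215.38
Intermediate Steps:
A(M, F) = 1/(2*M)
H(B) = 39/8 (H(B) = 5 + (½)/(-4) = 5 + (½)*(-¼) = 5 - ⅛ = 39/8)
u = -32/39 (u = (1*(-4))/(39/8) = -4*8/39 = -32/39 ≈ -0.82051)
p(n) = -32/39 + n (p(n) = n - 32/39 = -32/39 + n)
((c*3)*(-10))*p(8) = (-1*3*(-10))*(-32/39 + 8) = -3*(-10)*(280/39) = 30*(280/39) = 2800/13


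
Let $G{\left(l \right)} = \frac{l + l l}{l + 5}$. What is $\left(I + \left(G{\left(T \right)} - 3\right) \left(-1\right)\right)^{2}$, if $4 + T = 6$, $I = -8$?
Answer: $\frac{1681}{49} \approx 34.306$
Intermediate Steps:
$T = 2$ ($T = -4 + 6 = 2$)
$G{\left(l \right)} = \frac{l + l^{2}}{5 + l}$
$\left(I + \left(G{\left(T \right)} - 3\right) \left(-1\right)\right)^{2} = \left(-8 + \left(\frac{2 \left(1 + 2\right)}{5 + 2} - 3\right) \left(-1\right)\right)^{2} = \left(-8 + \left(2 \cdot \frac{1}{7} \cdot 3 - 3\right) \left(-1\right)\right)^{2} = \left(-8 + \left(\frac{6}{7} - 3\right) \left(-1\right)\right)^{2} = \left(-8 - - \frac{15}{7}\right)^{2} = \left(-8 + \frac{15}{7}\right)^{2} = \left(- \frac{41}{7}\right)^{2} = \frac{1681}{49}$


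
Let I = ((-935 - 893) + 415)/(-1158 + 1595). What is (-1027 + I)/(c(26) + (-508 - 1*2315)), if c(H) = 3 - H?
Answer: 225106/621851 ≈ 0.36199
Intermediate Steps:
I = -1413/437 (I = (-1828 + 415)/437 = -1413*1/437 = -1413/437 ≈ -3.2334)
(-1027 + I)/(c(26) + (-508 - 1*2315)) = (-1027 - 1413/437)/((3 - 1*26) + (-508 - 1*2315)) = -450212/(437*((3 - 26) + (-508 - 2315))) = -450212/(437*(-23 - 2823)) = -450212/437/(-2846) = -450212/437*(-1/2846) = 225106/621851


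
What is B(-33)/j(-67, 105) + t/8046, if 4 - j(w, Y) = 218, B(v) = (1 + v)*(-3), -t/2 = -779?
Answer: -109751/430461 ≈ -0.25496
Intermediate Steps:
t = 1558 (t = -2*(-779) = 1558)
B(v) = -3 - 3*v
j(w, Y) = -214 (j(w, Y) = 4 - 1*218 = 4 - 218 = -214)
B(-33)/j(-67, 105) + t/8046 = (-3 - 3*(-33))/(-214) + 1558/8046 = (-3 + 99)*(-1/214) + 1558*(1/8046) = 96*(-1/214) + 779/4023 = -48/107 + 779/4023 = -109751/430461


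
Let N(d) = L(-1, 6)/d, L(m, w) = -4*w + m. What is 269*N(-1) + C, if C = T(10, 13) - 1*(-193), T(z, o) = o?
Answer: 6931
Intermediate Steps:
L(m, w) = m - 4*w
C = 206 (C = 13 - 1*(-193) = 13 + 193 = 206)
N(d) = -25/d (N(d) = (-1 - 4*6)/d = (-1 - 24)/d = -25/d)
269*N(-1) + C = 269*(-25/(-1)) + 206 = 269*(-25*(-1)) + 206 = 269*25 + 206 = 6725 + 206 = 6931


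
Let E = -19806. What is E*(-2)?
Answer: 39612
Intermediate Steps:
E*(-2) = -19806*(-2) = 39612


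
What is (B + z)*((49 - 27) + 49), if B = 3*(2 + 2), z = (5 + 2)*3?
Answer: 2343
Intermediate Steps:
z = 21 (z = 7*3 = 21)
B = 12 (B = 3*4 = 12)
(B + z)*((49 - 27) + 49) = (12 + 21)*((49 - 27) + 49) = 33*(22 + 49) = 33*71 = 2343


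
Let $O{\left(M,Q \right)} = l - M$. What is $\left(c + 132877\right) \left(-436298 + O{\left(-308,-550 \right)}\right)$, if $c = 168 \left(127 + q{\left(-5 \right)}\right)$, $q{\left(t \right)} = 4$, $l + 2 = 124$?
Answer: $-67509415180$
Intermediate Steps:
$l = 122$ ($l = -2 + 124 = 122$)
$O{\left(M,Q \right)} = 122 - M$
$c = 22008$ ($c = 168 \left(127 + 4\right) = 168 \cdot 131 = 22008$)
$\left(c + 132877\right) \left(-436298 + O{\left(-308,-550 \right)}\right) = \left(22008 + 132877\right) \left(-436298 + \left(122 - -308\right)\right) = 154885 \left(-436298 + \left(122 + 308\right)\right) = 154885 \left(-436298 + 430\right) = 154885 \left(-435868\right) = -67509415180$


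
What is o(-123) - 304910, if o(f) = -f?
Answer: -304787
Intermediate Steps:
o(-123) - 304910 = -1*(-123) - 304910 = 123 - 304910 = -304787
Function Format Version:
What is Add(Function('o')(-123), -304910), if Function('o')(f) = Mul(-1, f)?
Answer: -304787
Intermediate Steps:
Add(Function('o')(-123), -304910) = Add(Mul(-1, -123), -304910) = Add(123, -304910) = -304787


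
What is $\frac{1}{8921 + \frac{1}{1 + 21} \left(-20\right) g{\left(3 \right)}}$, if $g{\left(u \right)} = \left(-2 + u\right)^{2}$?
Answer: $\frac{11}{98121} \approx 0.00011211$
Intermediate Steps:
$\frac{1}{8921 + \frac{1}{1 + 21} \left(-20\right) g{\left(3 \right)}} = \frac{1}{8921 + \frac{1}{1 + 21} \left(-20\right) \left(-2 + 3\right)^{2}} = \frac{1}{8921 + \frac{1}{22} \left(-20\right) 1^{2}} = \frac{1}{8921 + \frac{1}{22} \left(-20\right) 1} = \frac{1}{8921 - \frac{10}{11}} = \frac{1}{\frac{98121}{11}} = \frac{11}{98121}$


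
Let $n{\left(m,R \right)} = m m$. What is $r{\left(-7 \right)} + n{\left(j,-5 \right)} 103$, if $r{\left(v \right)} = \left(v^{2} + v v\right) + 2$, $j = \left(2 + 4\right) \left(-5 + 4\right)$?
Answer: $3808$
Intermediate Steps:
$j = -6$ ($j = 6 \left(-1\right) = -6$)
$n{\left(m,R \right)} = m^{2}$
$r{\left(v \right)} = 2 + 2 v^{2}$ ($r{\left(v \right)} = \left(v^{2} + v^{2}\right) + 2 = 2 v^{2} + 2 = 2 + 2 v^{2}$)
$r{\left(-7 \right)} + n{\left(j,-5 \right)} 103 = \left(2 + 2 \left(-7\right)^{2}\right) + \left(-6\right)^{2} \cdot 103 = \left(2 + 2 \cdot 49\right) + 36 \cdot 103 = \left(2 + 98\right) + 3708 = 100 + 3708 = 3808$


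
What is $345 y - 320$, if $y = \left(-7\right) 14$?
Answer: $-34130$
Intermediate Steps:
$y = -98$
$345 y - 320 = 345 \left(-98\right) - 320 = -33810 - 320 = -34130$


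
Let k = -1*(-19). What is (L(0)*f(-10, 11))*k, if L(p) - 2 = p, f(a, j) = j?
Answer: 418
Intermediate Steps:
L(p) = 2 + p
k = 19
(L(0)*f(-10, 11))*k = ((2 + 0)*11)*19 = (2*11)*19 = 22*19 = 418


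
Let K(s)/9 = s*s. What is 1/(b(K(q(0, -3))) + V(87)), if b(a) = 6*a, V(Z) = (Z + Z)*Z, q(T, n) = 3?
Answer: 1/15624 ≈ 6.4004e-5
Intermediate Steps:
V(Z) = 2*Z² (V(Z) = (2*Z)*Z = 2*Z²)
K(s) = 9*s² (K(s) = 9*(s*s) = 9*s²)
1/(b(K(q(0, -3))) + V(87)) = 1/(6*(9*3²) + 2*87²) = 1/(6*(9*9) + 2*7569) = 1/(6*81 + 15138) = 1/(486 + 15138) = 1/15624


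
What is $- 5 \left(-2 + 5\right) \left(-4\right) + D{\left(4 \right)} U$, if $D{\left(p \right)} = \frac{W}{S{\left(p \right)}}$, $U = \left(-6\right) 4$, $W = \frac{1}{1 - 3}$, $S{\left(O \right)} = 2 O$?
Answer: $\frac{123}{2} \approx 61.5$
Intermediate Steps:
$W = - \frac{1}{2}$ ($W = \frac{1}{-2} = - \frac{1}{2} \approx -0.5$)
$U = -24$
$D{\left(p \right)} = - \frac{1}{4 p}$ ($D{\left(p \right)} = - \frac{1}{2 \cdot 2 p} = - \frac{\frac{1}{2} \frac{1}{p}}{2} = - \frac{1}{4 p}$)
$- 5 \left(-2 + 5\right) \left(-4\right) + D{\left(4 \right)} U = - 5 \left(-2 + 5\right) \left(-4\right) + - \frac{1}{4 \cdot 4} \left(-24\right) = \left(-5\right) 3 \left(-4\right) + \left(- \frac{1}{4}\right) \frac{1}{4} \left(-24\right) = \left(-15\right) \left(-4\right) - - \frac{3}{2} = 60 + \frac{3}{2} = \frac{123}{2}$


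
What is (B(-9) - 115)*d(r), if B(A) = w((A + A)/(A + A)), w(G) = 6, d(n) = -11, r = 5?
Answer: 1199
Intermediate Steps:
B(A) = 6
(B(-9) - 115)*d(r) = (6 - 115)*(-11) = -109*(-11) = 1199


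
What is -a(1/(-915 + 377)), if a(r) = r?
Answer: 1/538 ≈ 0.0018587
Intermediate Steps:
-a(1/(-915 + 377)) = -1/(-915 + 377) = -1/(-538) = -1*(-1/538) = 1/538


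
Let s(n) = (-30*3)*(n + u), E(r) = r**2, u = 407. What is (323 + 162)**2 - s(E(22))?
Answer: 315415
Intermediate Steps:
s(n) = -36630 - 90*n (s(n) = (-30*3)*(n + 407) = -90*(407 + n) = -36630 - 90*n)
(323 + 162)**2 - s(E(22)) = (323 + 162)**2 - (-36630 - 90*22**2) = 485**2 - (-36630 - 90*484) = 235225 - (-36630 - 43560) = 235225 - 1*(-80190) = 235225 + 80190 = 315415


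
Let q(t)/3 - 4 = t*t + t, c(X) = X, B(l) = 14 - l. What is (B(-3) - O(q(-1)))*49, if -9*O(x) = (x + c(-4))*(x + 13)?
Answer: 17297/9 ≈ 1921.9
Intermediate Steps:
q(t) = 12 + 3*t + 3*t² (q(t) = 12 + 3*(t*t + t) = 12 + 3*(t² + t) = 12 + 3*(t + t²) = 12 + (3*t + 3*t²) = 12 + 3*t + 3*t²)
O(x) = -(-4 + x)*(13 + x)/9 (O(x) = -(x - 4)*(x + 13)/9 = -(-4 + x)*(13 + x)/9)
(B(-3) - O(q(-1)))*49 = ((14 - 1*(-3)) - (52/9 - (12 + 3*(-1) + 3*(-1)²) - (12 + 3*(-1) + 3*(-1)²)²/9))*49 = ((14 + 3) - (52/9 - (12 - 3 + 3*1) - (12 - 3 + 3*1)²/9))*49 = (17 - (52/9 - (12 - 3 + 3) - (12 - 3 + 3)²/9))*49 = (17 - (52/9 - 1*12 - ⅑*12²))*49 = (17 - (52/9 - 12 - ⅑*144))*49 = (17 - (52/9 - 12 - 16))*49 = (17 - 1*(-200/9))*49 = (17 + 200/9)*49 = (353/9)*49 = 17297/9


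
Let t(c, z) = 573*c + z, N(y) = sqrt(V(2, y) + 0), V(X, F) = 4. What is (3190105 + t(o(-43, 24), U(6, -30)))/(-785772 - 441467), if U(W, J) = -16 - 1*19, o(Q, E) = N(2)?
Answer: -3191216/1227239 ≈ -2.6003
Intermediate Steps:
N(y) = 2 (N(y) = sqrt(4 + 0) = sqrt(4) = 2)
o(Q, E) = 2
U(W, J) = -35 (U(W, J) = -16 - 19 = -35)
t(c, z) = z + 573*c
(3190105 + t(o(-43, 24), U(6, -30)))/(-785772 - 441467) = (3190105 + (-35 + 573*2))/(-785772 - 441467) = (3190105 + (-35 + 1146))/(-1227239) = (3190105 + 1111)*(-1/1227239) = 3191216*(-1/1227239) = -3191216/1227239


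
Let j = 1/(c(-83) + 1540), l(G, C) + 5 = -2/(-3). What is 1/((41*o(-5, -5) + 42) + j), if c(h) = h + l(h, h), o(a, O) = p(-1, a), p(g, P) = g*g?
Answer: 4358/361717 ≈ 0.012048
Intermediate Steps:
l(G, C) = -13/3 (l(G, C) = -5 - 2/(-3) = -5 - 2*(-1/3) = -5 + 2/3 = -13/3)
p(g, P) = g**2
o(a, O) = 1 (o(a, O) = (-1)**2 = 1)
c(h) = -13/3 + h (c(h) = h - 13/3 = -13/3 + h)
j = 3/4358 (j = 1/((-13/3 - 83) + 1540) = 1/(-262/3 + 1540) = 1/(4358/3) = 3/4358 ≈ 0.00068839)
1/((41*o(-5, -5) + 42) + j) = 1/((41*1 + 42) + 3/4358) = 1/((41 + 42) + 3/4358) = 1/(83 + 3/4358) = 1/(361717/4358) = 4358/361717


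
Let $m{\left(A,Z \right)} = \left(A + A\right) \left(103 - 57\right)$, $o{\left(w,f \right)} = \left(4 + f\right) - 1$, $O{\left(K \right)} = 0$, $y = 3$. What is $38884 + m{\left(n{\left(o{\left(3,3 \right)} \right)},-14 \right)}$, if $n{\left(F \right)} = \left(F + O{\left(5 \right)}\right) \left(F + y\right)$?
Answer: $43852$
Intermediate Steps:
$o{\left(w,f \right)} = 3 + f$
$n{\left(F \right)} = F \left(3 + F\right)$ ($n{\left(F \right)} = \left(F + 0\right) \left(F + 3\right) = F \left(3 + F\right)$)
$m{\left(A,Z \right)} = 92 A$ ($m{\left(A,Z \right)} = 2 A 46 = 92 A$)
$38884 + m{\left(n{\left(o{\left(3,3 \right)} \right)},-14 \right)} = 38884 + 92 \left(3 + 3\right) \left(3 + \left(3 + 3\right)\right) = 38884 + 92 \cdot 6 \left(3 + 6\right) = 38884 + 92 \cdot 6 \cdot 9 = 38884 + 92 \cdot 54 = 38884 + 4968 = 43852$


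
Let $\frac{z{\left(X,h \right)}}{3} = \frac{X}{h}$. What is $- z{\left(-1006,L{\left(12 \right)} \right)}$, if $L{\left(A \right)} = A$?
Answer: $\frac{503}{2} \approx 251.5$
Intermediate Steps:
$z{\left(X,h \right)} = \frac{3 X}{h}$ ($z{\left(X,h \right)} = 3 \frac{X}{h} = \frac{3 X}{h}$)
$- z{\left(-1006,L{\left(12 \right)} \right)} = - \frac{3 \left(-1006\right)}{12} = \left(-1\right) \left(- \frac{503}{2}\right) = \frac{503}{2}$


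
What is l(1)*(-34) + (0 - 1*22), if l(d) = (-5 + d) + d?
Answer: 80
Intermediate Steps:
l(d) = -5 + 2*d
l(1)*(-34) + (0 - 1*22) = (-5 + 2*1)*(-34) + (0 - 1*22) = (-5 + 2)*(-34) + (0 - 22) = -3*(-34) - 22 = 102 - 22 = 80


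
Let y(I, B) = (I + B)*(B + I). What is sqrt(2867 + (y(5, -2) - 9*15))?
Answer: sqrt(2741) ≈ 52.355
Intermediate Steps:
y(I, B) = (B + I)**2 (y(I, B) = (B + I)*(B + I) = (B + I)**2)
sqrt(2867 + (y(5, -2) - 9*15)) = sqrt(2867 + ((-2 + 5)**2 - 9*15)) = sqrt(2867 + (3**2 - 135)) = sqrt(2867 + (9 - 135)) = sqrt(2867 - 126) = sqrt(2741)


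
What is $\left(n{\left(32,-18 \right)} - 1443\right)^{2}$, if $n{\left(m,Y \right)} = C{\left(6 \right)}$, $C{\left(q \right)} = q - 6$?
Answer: $2082249$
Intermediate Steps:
$C{\left(q \right)} = -6 + q$ ($C{\left(q \right)} = q - 6 = -6 + q$)
$n{\left(m,Y \right)} = 0$ ($n{\left(m,Y \right)} = -6 + 6 = 0$)
$\left(n{\left(32,-18 \right)} - 1443\right)^{2} = \left(0 - 1443\right)^{2} = \left(-1443\right)^{2} = 2082249$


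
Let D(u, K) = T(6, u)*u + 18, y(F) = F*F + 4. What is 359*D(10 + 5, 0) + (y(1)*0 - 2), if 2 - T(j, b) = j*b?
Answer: -467420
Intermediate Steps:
y(F) = 4 + F² (y(F) = F² + 4 = 4 + F²)
T(j, b) = 2 - b*j (T(j, b) = 2 - j*b = 2 - b*j)
D(u, K) = 18 + u*(2 - 6*u) (D(u, K) = (2 - 1*u*6)*u + 18 = (2 - 6*u)*u + 18 = u*(2 - 6*u) + 18 = 18 + u*(2 - 6*u))
359*D(10 + 5, 0) + (y(1)*0 - 2) = 359*(18 - 2*(10 + 5)*(-1 + 3*(10 + 5))) + ((4 + 1²)*0 - 2) = 359*(18 - 2*15*(-1 + 3*15)) + ((4 + 1)*0 - 2) = 359*(18 - 2*15*(-1 + 45)) + (5*0 - 2) = 359*(18 - 2*15*44) + (0 - 2) = 359*(18 - 1320) - 2 = 359*(-1302) - 2 = -467418 - 2 = -467420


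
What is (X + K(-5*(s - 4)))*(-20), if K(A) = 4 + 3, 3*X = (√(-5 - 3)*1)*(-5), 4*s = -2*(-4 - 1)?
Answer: -140 + 200*I*√2/3 ≈ -140.0 + 94.281*I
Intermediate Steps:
s = 5/2 (s = (-2*(-4 - 1))/4 = (-2*(-5))/4 = (¼)*10 = 5/2 ≈ 2.5000)
X = -10*I*√2/3 (X = ((√(-5 - 3)*1)*(-5))/3 = ((√(-8)*1)*(-5))/3 = (((2*I*√2)*1)*(-5))/3 = ((2*I*√2)*(-5))/3 = (-10*I*√2)/3 = -10*I*√2/3 ≈ -4.714*I)
K(A) = 7
(X + K(-5*(s - 4)))*(-20) = (-10*I*√2/3 + 7)*(-20) = (7 - 10*I*√2/3)*(-20) = -140 + 200*I*√2/3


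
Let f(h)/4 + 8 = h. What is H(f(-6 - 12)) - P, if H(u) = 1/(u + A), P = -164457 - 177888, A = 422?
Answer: 108865711/318 ≈ 3.4235e+5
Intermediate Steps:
f(h) = -32 + 4*h
P = -342345
H(u) = 1/(422 + u) (H(u) = 1/(u + 422) = 1/(422 + u))
H(f(-6 - 12)) - P = 1/(422 + (-32 + 4*(-6 - 12))) - 1*(-342345) = 1/(422 + (-32 + 4*(-18))) + 342345 = 1/(422 + (-32 - 72)) + 342345 = 1/(422 - 104) + 342345 = 1/318 + 342345 = 108865711/318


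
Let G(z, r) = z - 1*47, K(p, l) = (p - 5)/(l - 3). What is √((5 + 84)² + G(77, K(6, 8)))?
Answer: √7951 ≈ 89.168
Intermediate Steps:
K(p, l) = (-5 + p)/(-3 + l)
G(z, r) = -47 + z (G(z, r) = z - 47 = -47 + z)
√((5 + 84)² + G(77, K(6, 8))) = √((5 + 84)² + (-47 + 77)) = √(89² + 30) = √(7921 + 30) = √7951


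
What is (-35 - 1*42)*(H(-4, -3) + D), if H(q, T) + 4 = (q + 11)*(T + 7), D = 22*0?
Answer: -1848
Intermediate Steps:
D = 0
H(q, T) = -4 + (7 + T)*(11 + q) (H(q, T) = -4 + (q + 11)*(T + 7) = -4 + (11 + q)*(7 + T) = -4 + (7 + T)*(11 + q))
(-35 - 1*42)*(H(-4, -3) + D) = (-35 - 1*42)*((73 + 7*(-4) + 11*(-3) - 3*(-4)) + 0) = (-35 - 42)*((73 - 28 - 33 + 12) + 0) = -77*(24 + 0) = -77*24 = -1848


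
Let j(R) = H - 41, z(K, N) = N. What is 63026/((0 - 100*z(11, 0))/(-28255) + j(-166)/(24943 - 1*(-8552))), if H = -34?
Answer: -140737058/5 ≈ -2.8147e+7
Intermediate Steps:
j(R) = -75 (j(R) = -34 - 41 = -75)
63026/((0 - 100*z(11, 0))/(-28255) + j(-166)/(24943 - 1*(-8552))) = 63026/((0 - 100*0)/(-28255) - 75/(24943 - 1*(-8552))) = 63026/((0 + 0)*(-1/28255) - 75/(24943 + 8552)) = 63026/(0*(-1/28255) - 75/33495) = 63026/(0 - 75*1/33495) = 63026/(0 - 5/2233) = 63026/(-5/2233) = 63026*(-2233/5) = -140737058/5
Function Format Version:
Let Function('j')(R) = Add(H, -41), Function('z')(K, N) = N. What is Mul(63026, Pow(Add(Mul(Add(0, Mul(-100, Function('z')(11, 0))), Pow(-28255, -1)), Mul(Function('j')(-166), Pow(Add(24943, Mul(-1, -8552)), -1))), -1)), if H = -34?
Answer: Rational(-140737058, 5) ≈ -2.8147e+7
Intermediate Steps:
Function('j')(R) = -75 (Function('j')(R) = Add(-34, -41) = -75)
Mul(63026, Pow(Add(Mul(Add(0, Mul(-100, Function('z')(11, 0))), Pow(-28255, -1)), Mul(Function('j')(-166), Pow(Add(24943, Mul(-1, -8552)), -1))), -1)) = Mul(63026, Pow(Add(Mul(Add(0, Mul(-100, 0)), Pow(-28255, -1)), Mul(-75, Pow(Add(24943, Mul(-1, -8552)), -1))), -1)) = Mul(63026, Pow(Add(Mul(Add(0, 0), Rational(-1, 28255)), Mul(-75, Pow(Add(24943, 8552), -1))), -1)) = Mul(63026, Pow(Add(Mul(0, Rational(-1, 28255)), Mul(-75, Pow(33495, -1))), -1)) = Mul(63026, Pow(Add(0, Mul(-75, Rational(1, 33495))), -1)) = Mul(63026, Pow(Add(0, Rational(-5, 2233)), -1)) = Mul(63026, Pow(Rational(-5, 2233), -1)) = Mul(63026, Rational(-2233, 5)) = Rational(-140737058, 5)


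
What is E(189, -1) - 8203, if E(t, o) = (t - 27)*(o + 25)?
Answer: -4315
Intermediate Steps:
E(t, o) = (-27 + t)*(25 + o)
E(189, -1) - 8203 = (-675 - 27*(-1) + 25*189 - 1*189) - 8203 = (-675 + 27 + 4725 - 189) - 8203 = 3888 - 8203 = -4315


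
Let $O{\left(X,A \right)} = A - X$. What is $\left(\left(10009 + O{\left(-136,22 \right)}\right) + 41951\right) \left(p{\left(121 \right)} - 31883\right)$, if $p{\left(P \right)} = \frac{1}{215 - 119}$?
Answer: $- \frac{79760527253}{48} \approx -1.6617 \cdot 10^{9}$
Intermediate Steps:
$p{\left(P \right)} = \frac{1}{96}$
$\left(\left(10009 + O{\left(-136,22 \right)}\right) + 41951\right) \left(p{\left(121 \right)} - 31883\right) = \left(\left(10009 + \left(22 - -136\right)\right) + 41951\right) \left(\frac{1}{96} - 31883\right) = \left(\left(10009 + \left(22 + 136\right)\right) + 41951\right) \left(- \frac{3060767}{96}\right) = \left(\left(10009 + 158\right) + 41951\right) \left(- \frac{3060767}{96}\right) = \left(10167 + 41951\right) \left(- \frac{3060767}{96}\right) = 52118 \left(- \frac{3060767}{96}\right) = - \frac{79760527253}{48}$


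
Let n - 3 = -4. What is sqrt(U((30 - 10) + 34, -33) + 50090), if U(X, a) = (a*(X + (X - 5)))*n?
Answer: sqrt(53489) ≈ 231.28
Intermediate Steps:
n = -1 (n = 3 - 4 = -1)
U(X, a) = -a*(-5 + 2*X) (U(X, a) = (a*(X + (X - 5)))*(-1) = (a*(X + (-5 + X)))*(-1) = (a*(-5 + 2*X))*(-1) = -a*(-5 + 2*X))
sqrt(U((30 - 10) + 34, -33) + 50090) = sqrt(-33*(5 - 2*((30 - 10) + 34)) + 50090) = sqrt(-33*(5 - 2*(20 + 34)) + 50090) = sqrt(-33*(5 - 2*54) + 50090) = sqrt(-33*(5 - 108) + 50090) = sqrt(-33*(-103) + 50090) = sqrt(3399 + 50090) = sqrt(53489)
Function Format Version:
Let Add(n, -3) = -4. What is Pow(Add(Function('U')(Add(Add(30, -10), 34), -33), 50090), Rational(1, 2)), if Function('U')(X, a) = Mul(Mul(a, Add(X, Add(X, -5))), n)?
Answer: Pow(53489, Rational(1, 2)) ≈ 231.28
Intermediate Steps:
n = -1 (n = Add(3, -4) = -1)
Function('U')(X, a) = Mul(-1, a, Add(-5, Mul(2, X))) (Function('U')(X, a) = Mul(Mul(a, Add(X, Add(X, -5))), -1) = Mul(Mul(a, Add(X, Add(-5, X))), -1) = Mul(Mul(a, Add(-5, Mul(2, X))), -1) = Mul(-1, a, Add(-5, Mul(2, X))))
Pow(Add(Function('U')(Add(Add(30, -10), 34), -33), 50090), Rational(1, 2)) = Pow(Add(Mul(-33, Add(5, Mul(-2, Add(Add(30, -10), 34)))), 50090), Rational(1, 2)) = Pow(Add(Mul(-33, Add(5, Mul(-2, Add(20, 34)))), 50090), Rational(1, 2)) = Pow(Add(Mul(-33, Add(5, Mul(-2, 54))), 50090), Rational(1, 2)) = Pow(Add(Mul(-33, Add(5, -108)), 50090), Rational(1, 2)) = Pow(Add(Mul(-33, -103), 50090), Rational(1, 2)) = Pow(Add(3399, 50090), Rational(1, 2)) = Pow(53489, Rational(1, 2))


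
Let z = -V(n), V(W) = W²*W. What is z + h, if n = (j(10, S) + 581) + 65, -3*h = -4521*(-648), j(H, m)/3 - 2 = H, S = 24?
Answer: -318191104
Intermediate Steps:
j(H, m) = 6 + 3*H
h = -976536 (h = -(-1507)*(-648) = -⅓*2929608 = -976536)
n = 682 (n = ((6 + 3*10) + 581) + 65 = ((6 + 30) + 581) + 65 = (36 + 581) + 65 = 617 + 65 = 682)
V(W) = W³
z = -317214568 (z = -1*682³ = -1*317214568 = -317214568)
z + h = -317214568 - 976536 = -318191104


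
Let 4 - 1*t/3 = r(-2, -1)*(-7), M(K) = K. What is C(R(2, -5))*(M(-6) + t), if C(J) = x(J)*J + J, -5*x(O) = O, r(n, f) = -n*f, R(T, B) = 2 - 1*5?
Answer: 864/5 ≈ 172.80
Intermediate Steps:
R(T, B) = -3 (R(T, B) = 2 - 5 = -3)
r(n, f) = -f*n
x(O) = -O/5
C(J) = J - J**2/5 (C(J) = (-J/5)*J + J = -J**2/5 + J = J - J**2/5)
t = -30 (t = 12 - 3*(-1*(-1)*(-2))*(-7) = 12 - (-6)*(-7) = 12 - 3*14 = 12 - 42 = -30)
C(R(2, -5))*(M(-6) + t) = ((1/5)*(-3)*(5 - 1*(-3)))*(-6 - 30) = ((1/5)*(-3)*(5 + 3))*(-36) = ((1/5)*(-3)*8)*(-36) = -24/5*(-36) = 864/5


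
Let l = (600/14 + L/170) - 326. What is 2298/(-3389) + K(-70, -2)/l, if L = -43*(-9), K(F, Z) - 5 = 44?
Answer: -965675428/1132708859 ≈ -0.85254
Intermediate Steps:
K(F, Z) = 49 (K(F, Z) = 5 + 44 = 49)
L = 387
l = -334231/1190 (l = (600/14 + 387/170) - 326 = (600*(1/14) + 387*(1/170)) - 326 = (300/7 + 387/170) - 326 = 53709/1190 - 326 = -334231/1190 ≈ -280.87)
2298/(-3389) + K(-70, -2)/l = 2298/(-3389) + 49/(-334231/1190) = 2298*(-1/3389) + 49*(-1190/334231) = -2298/3389 - 58310/334231 = -965675428/1132708859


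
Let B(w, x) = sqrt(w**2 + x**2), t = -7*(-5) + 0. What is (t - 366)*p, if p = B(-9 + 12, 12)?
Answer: -993*sqrt(17) ≈ -4094.2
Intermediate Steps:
t = 35 (t = 35 + 0 = 35)
p = 3*sqrt(17) (p = sqrt((-9 + 12)**2 + 12**2) = sqrt(3**2 + 144) = sqrt(9 + 144) = sqrt(153) = 3*sqrt(17) ≈ 12.369)
(t - 366)*p = (35 - 366)*(3*sqrt(17)) = -993*sqrt(17)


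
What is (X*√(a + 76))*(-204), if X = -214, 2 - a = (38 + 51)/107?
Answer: 408*√883499 ≈ 3.8350e+5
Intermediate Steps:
a = 125/107 (a = 2 - (38 + 51)/107 = 2 - 89/107 = 125/107 ≈ 1.1682)
(X*√(a + 76))*(-204) = -214*√(125/107 + 76)*(-204) = -2*√883499*(-204) = 408*√883499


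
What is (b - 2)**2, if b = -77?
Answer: 6241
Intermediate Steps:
(b - 2)**2 = (-77 - 2)**2 = (-79)**2 = 6241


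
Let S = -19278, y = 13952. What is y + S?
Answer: -5326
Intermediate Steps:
y + S = 13952 - 19278 = -5326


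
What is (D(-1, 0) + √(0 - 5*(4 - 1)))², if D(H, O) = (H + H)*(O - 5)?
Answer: 85 + 20*I*√15 ≈ 85.0 + 77.46*I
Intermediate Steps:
D(H, O) = 2*H*(-5 + O) (D(H, O) = (2*H)*(-5 + O) = 2*H*(-5 + O))
(D(-1, 0) + √(0 - 5*(4 - 1)))² = (2*(-1)*(-5 + 0) + √(0 - 5*(4 - 1)))² = (2*(-1)*(-5) + √(0 - 5*3))² = (10 + √(0 - 15))² = (10 + √(-15))² = (10 + I*√15)²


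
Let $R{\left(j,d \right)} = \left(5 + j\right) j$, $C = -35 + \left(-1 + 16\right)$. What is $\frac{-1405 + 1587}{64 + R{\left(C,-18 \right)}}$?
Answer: $\frac{1}{2} \approx 0.5$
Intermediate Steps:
$C = -20$ ($C = -35 + 15 = -20$)
$R{\left(j,d \right)} = j \left(5 + j\right)$
$\frac{-1405 + 1587}{64 + R{\left(C,-18 \right)}} = \frac{-1405 + 1587}{64 - 20 \left(5 - 20\right)} = \frac{182}{64 - -300} = \frac{182}{64 + 300} = \frac{182}{364} = 182 \cdot \frac{1}{364} = \frac{1}{2}$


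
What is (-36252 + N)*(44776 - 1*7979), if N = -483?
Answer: -1351737795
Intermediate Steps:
(-36252 + N)*(44776 - 1*7979) = (-36252 - 483)*(44776 - 1*7979) = -36735*(44776 - 7979) = -36735*36797 = -1351737795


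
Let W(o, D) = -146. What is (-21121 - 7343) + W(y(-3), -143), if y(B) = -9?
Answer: -28610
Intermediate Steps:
(-21121 - 7343) + W(y(-3), -143) = (-21121 - 7343) - 146 = -28464 - 146 = -28610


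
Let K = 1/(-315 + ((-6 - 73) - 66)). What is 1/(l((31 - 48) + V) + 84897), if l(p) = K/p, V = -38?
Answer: 25300/2147894101 ≈ 1.1779e-5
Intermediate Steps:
K = -1/460 (K = 1/(-315 + (-79 - 66)) = 1/(-315 - 145) = 1/(-460) = -1/460 ≈ -0.0021739)
l(p) = -1/(460*p)
1/(l((31 - 48) + V) + 84897) = 1/(-1/(460*((31 - 48) - 38)) + 84897) = 1/(-1/(460*(-17 - 38)) + 84897) = 1/(-1/460/(-55) + 84897) = 1/(-1/460*(-1/55) + 84897) = 1/(1/25300 + 84897) = 1/(2147894101/25300) = 25300/2147894101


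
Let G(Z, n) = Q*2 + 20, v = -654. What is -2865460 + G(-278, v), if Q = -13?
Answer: -2865466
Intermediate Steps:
G(Z, n) = -6 (G(Z, n) = -13*2 + 20 = -26 + 20 = -6)
-2865460 + G(-278, v) = -2865460 - 6 = -2865466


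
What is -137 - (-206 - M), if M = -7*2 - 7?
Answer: 48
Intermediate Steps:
M = -21 (M = -14 - 7 = -21)
-137 - (-206 - M) = -137 - (-206 - 1*(-21)) = -137 - (-206 + 21) = -137 - 1*(-185) = -137 + 185 = 48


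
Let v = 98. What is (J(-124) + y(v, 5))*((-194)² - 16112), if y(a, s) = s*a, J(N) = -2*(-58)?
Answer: 13043544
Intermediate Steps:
J(N) = 116
y(a, s) = a*s
(J(-124) + y(v, 5))*((-194)² - 16112) = (116 + 98*5)*((-194)² - 16112) = (116 + 490)*(37636 - 16112) = 606*21524 = 13043544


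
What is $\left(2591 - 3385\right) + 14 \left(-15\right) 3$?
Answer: $-1424$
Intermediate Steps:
$\left(2591 - 3385\right) + 14 \left(-15\right) 3 = -794 - 630 = -1424$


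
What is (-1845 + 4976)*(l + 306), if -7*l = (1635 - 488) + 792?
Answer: 90799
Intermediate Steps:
l = -277 (l = -((1635 - 488) + 792)/7 = -(1147 + 792)/7 = -⅐*1939 = -277)
(-1845 + 4976)*(l + 306) = (-1845 + 4976)*(-277 + 306) = 3131*29 = 90799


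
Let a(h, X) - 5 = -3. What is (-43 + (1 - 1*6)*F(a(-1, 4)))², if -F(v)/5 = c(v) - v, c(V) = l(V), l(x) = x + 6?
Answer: 11449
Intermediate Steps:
l(x) = 6 + x
c(V) = 6 + V
a(h, X) = 2 (a(h, X) = 5 - 3 = 2)
F(v) = -30 (F(v) = -5*((6 + v) - v) = -5*6 = -30)
(-43 + (1 - 1*6)*F(a(-1, 4)))² = (-43 + (1 - 1*6)*(-30))² = (-43 + (1 - 6)*(-30))² = (-43 - 5*(-30))² = (-43 + 150)² = 107² = 11449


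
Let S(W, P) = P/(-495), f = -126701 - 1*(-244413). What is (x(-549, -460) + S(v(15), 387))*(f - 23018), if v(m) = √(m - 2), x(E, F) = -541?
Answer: -2821691812/55 ≈ -5.1303e+7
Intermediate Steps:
f = 117712 (f = -126701 + 244413 = 117712)
v(m) = √(-2 + m)
S(W, P) = -P/495 (S(W, P) = P*(-1/495) = -P/495)
(x(-549, -460) + S(v(15), 387))*(f - 23018) = (-541 - 1/495*387)*(117712 - 23018) = (-541 - 43/55)*94694 = -29798/55*94694 = -2821691812/55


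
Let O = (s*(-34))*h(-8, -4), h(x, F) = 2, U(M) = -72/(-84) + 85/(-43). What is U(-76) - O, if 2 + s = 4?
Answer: 40599/301 ≈ 134.88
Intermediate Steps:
U(M) = -337/301 (U(M) = -72*(-1/84) + 85*(-1/43) = 6/7 - 85/43 = -337/301)
s = 2 (s = -2 + 4 = 2)
O = -136 (O = (2*(-34))*2 = -68*2 = -136)
U(-76) - O = -337/301 - 1*(-136) = -337/301 + 136 = 40599/301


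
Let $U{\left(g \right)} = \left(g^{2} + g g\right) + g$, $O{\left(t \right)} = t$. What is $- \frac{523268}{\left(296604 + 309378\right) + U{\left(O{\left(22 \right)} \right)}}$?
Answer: $- \frac{130817}{151743} \approx -0.8621$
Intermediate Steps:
$U{\left(g \right)} = g + 2 g^{2}$ ($U{\left(g \right)} = \left(g^{2} + g^{2}\right) + g = 2 g^{2} + g = g + 2 g^{2}$)
$- \frac{523268}{\left(296604 + 309378\right) + U{\left(O{\left(22 \right)} \right)}} = - \frac{523268}{\left(296604 + 309378\right) + 22 \left(1 + 2 \cdot 22\right)} = - \frac{523268}{605982 + 22 \left(1 + 44\right)} = - \frac{523268}{605982 + 22 \cdot 45} = - \frac{523268}{605982 + 990} = - \frac{523268}{606972} = \left(-523268\right) \frac{1}{606972} = - \frac{130817}{151743}$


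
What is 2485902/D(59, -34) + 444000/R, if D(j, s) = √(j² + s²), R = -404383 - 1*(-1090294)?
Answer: 148000/228637 + 2485902*√4637/4637 ≈ 36507.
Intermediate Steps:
R = 685911 (R = -404383 + 1090294 = 685911)
2485902/D(59, -34) + 444000/R = 2485902/(√(59² + (-34)²)) + 444000/685911 = 2485902/(√(3481 + 1156)) + 444000*(1/685911) = 2485902/(√4637) + 148000/228637 = 2485902*(√4637/4637) + 148000/228637 = 2485902*√4637/4637 + 148000/228637 = 148000/228637 + 2485902*√4637/4637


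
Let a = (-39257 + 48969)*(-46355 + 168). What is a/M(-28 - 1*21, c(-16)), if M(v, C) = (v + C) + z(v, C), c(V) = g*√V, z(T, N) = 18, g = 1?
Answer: 13905612464/977 + 1794272576*I/977 ≈ 1.4233e+7 + 1.8365e+6*I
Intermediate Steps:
c(V) = √V (c(V) = 1*√V = √V)
M(v, C) = 18 + C + v (M(v, C) = (v + C) + 18 = (C + v) + 18 = 18 + C + v)
a = -448568144 (a = 9712*(-46187) = -448568144)
a/M(-28 - 1*21, c(-16)) = -448568144/(18 + √(-16) + (-28 - 1*21)) = -448568144/(18 + 4*I + (-28 - 21)) = -448568144/(18 + 4*I - 49) = -448568144*(-31 - 4*I)/977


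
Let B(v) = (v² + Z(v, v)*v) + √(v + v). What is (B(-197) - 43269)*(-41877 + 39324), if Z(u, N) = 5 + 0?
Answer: 13901085 - 2553*I*√394 ≈ 1.3901e+7 - 50676.0*I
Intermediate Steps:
Z(u, N) = 5
B(v) = v² + 5*v + √2*√v (B(v) = (v² + 5*v) + √(v + v) = (v² + 5*v) + √(2*v) = (v² + 5*v) + √2*√v = v² + 5*v + √2*√v)
(B(-197) - 43269)*(-41877 + 39324) = (((-197)² + 5*(-197) + √2*√(-197)) - 43269)*(-41877 + 39324) = ((38809 - 985 + √2*(I*√197)) - 43269)*(-2553) = ((38809 - 985 + I*√394) - 43269)*(-2553) = ((37824 + I*√394) - 43269)*(-2553) = (-5445 + I*√394)*(-2553) = 13901085 - 2553*I*√394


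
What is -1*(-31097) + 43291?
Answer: 74388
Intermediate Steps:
-1*(-31097) + 43291 = 31097 + 43291 = 74388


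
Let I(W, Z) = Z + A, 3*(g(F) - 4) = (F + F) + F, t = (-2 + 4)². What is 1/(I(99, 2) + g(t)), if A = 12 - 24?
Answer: -½ ≈ -0.50000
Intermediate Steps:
t = 4 (t = 2² = 4)
g(F) = 4 + F (g(F) = 4 + ((F + F) + F)/3 = 4 + (2*F + F)/3 = 4 + (3*F)/3 = 4 + F)
A = -12
I(W, Z) = -12 + Z (I(W, Z) = Z - 12 = -12 + Z)
1/(I(99, 2) + g(t)) = 1/((-12 + 2) + (4 + 4)) = 1/(-10 + 8) = 1/(-2) = -½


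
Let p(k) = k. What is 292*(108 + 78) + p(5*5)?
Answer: 54337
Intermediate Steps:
292*(108 + 78) + p(5*5) = 292*(108 + 78) + 5*5 = 292*186 + 25 = 54312 + 25 = 54337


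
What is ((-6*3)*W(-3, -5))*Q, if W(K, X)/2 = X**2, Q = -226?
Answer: 203400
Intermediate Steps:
W(K, X) = 2*X**2
((-6*3)*W(-3, -5))*Q = ((-6*3)*(2*(-5)**2))*(-226) = -36*25*(-226) = -18*50*(-226) = -900*(-226) = 203400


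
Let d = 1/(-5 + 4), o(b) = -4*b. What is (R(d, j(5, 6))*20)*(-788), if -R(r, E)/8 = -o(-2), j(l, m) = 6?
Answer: -1008640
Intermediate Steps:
d = -1 (d = 1/(-1) = -1)
R(r, E) = 64 (R(r, E) = -(-8)*(-4*(-2)) = -(-8)*8 = -8*(-8) = 64)
(R(d, j(5, 6))*20)*(-788) = (64*20)*(-788) = 1280*(-788) = -1008640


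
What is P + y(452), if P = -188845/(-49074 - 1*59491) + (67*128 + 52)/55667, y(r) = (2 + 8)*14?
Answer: 171507486627/1208697571 ≈ 141.89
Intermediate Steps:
y(r) = 140 (y(r) = 10*14 = 140)
P = 2289826687/1208697571 (P = -188845/(-49074 - 59491) + (8576 + 52)*(1/55667) = -188845/(-108565) + 8628*(1/55667) = -188845*(-1/108565) + 8628/55667 = 37769/21713 + 8628/55667 = 2289826687/1208697571 ≈ 1.8945)
P + y(452) = 2289826687/1208697571 + 140 = 171507486627/1208697571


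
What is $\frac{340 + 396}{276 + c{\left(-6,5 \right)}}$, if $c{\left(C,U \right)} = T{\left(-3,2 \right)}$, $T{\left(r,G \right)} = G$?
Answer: $\frac{368}{139} \approx 2.6475$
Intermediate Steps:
$c{\left(C,U \right)} = 2$
$\frac{340 + 396}{276 + c{\left(-6,5 \right)}} = \frac{340 + 396}{276 + 2} = \frac{736}{278} = 736 \cdot \frac{1}{278} = \frac{368}{139}$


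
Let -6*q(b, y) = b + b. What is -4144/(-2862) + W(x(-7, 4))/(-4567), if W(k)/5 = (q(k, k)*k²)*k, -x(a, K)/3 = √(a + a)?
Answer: 47327084/6535377 ≈ 7.2417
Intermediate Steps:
x(a, K) = -3*√2*√a (x(a, K) = -3*√(a + a) = -3*√2*√a)
q(b, y) = -b/3 (q(b, y) = -(b + b)/6 = -b/3)
W(k) = -5*k⁴/3 (W(k) = 5*(((-k/3)*k²)*k) = 5*((-k³/3)*k) = 5*(-k⁴/3) = -5*k⁴/3)
-4144/(-2862) + W(x(-7, 4))/(-4567) = -4144/(-2862) - 5*(-3*√2*√(-7))⁴/3/(-4567) = -4144*(-1/2862) - 5*(-3*√2*I*√7)⁴/3*(-1/4567) = 2072/1431 - 5*(-3*I*√14)⁴/3*(-1/4567) = 2072/1431 - 5/3*15876*(-1/4567) = 2072/1431 - 26460*(-1/4567) = 2072/1431 + 26460/4567 = 47327084/6535377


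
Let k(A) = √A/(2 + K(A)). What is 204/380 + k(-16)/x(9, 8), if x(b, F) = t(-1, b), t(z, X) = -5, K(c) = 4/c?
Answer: 51/95 - 16*I/35 ≈ 0.53684 - 0.45714*I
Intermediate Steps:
x(b, F) = -5
k(A) = √A/(2 + 4/A)
204/380 + k(-16)/x(9, 8) = 204/380 + ((-16)^(3/2)/(2*(2 - 16)))/(-5) = 204*(1/380) + ((½)*(-64*I)/(-14))*(-⅕) = 51/95 + ((½)*(-64*I)*(-1/14))*(-⅕) = 51/95 + (16*I/7)*(-⅕) = 51/95 - 16*I/35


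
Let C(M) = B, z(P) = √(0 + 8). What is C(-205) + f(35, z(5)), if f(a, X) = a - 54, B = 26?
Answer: 7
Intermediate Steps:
z(P) = 2*√2 (z(P) = √8 = 2*√2)
C(M) = 26
f(a, X) = -54 + a
C(-205) + f(35, z(5)) = 26 + (-54 + 35) = 26 - 19 = 7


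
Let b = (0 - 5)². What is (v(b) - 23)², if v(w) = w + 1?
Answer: 9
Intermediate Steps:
b = 25 (b = (-5)² = 25)
v(w) = 1 + w
(v(b) - 23)² = ((1 + 25) - 23)² = (26 - 23)² = 3² = 9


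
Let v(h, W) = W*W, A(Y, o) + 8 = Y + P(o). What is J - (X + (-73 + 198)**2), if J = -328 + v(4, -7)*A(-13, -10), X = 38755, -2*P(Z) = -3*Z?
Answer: -56472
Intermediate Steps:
P(Z) = 3*Z/2 (P(Z) = -(-3)*Z/2 = 3*Z/2)
A(Y, o) = -8 + Y + 3*o/2 (A(Y, o) = -8 + (Y + 3*o/2) = -8 + Y + 3*o/2)
v(h, W) = W**2
J = -2092 (J = -328 + (-7)**2*(-8 - 13 + (3/2)*(-10)) = -328 + 49*(-8 - 13 - 15) = -328 + 49*(-36) = -328 - 1764 = -2092)
J - (X + (-73 + 198)**2) = -2092 - (38755 + (-73 + 198)**2) = -2092 - (38755 + 125**2) = -2092 - (38755 + 15625) = -2092 - 1*54380 = -2092 - 54380 = -56472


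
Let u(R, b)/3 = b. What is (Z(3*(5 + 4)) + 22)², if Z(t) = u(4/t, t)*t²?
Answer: 3489383041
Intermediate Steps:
u(R, b) = 3*b
Z(t) = 3*t³ (Z(t) = (3*t)*t² = 3*t³)
(Z(3*(5 + 4)) + 22)² = (3*(3*(5 + 4))³ + 22)² = (3*(3*9)³ + 22)² = (3*27³ + 22)² = (3*19683 + 22)² = (59049 + 22)² = 59071² = 3489383041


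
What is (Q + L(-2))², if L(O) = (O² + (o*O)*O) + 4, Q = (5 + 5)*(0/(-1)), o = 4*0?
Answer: 64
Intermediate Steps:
o = 0
Q = 0 (Q = 10*(0*(-1)) = 10*0 = 0)
L(O) = 4 + O² (L(O) = (O² + (0*O)*O) + 4 = (O² + 0*O) + 4 = (O² + 0) + 4 = O² + 4 = 4 + O²)
(Q + L(-2))² = (0 + (4 + (-2)²))² = (0 + (4 + 4))² = (0 + 8)² = 8² = 64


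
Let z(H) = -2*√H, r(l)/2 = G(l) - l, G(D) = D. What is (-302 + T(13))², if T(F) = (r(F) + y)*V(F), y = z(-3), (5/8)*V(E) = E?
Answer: 2150308/25 + 125632*I*√3/5 ≈ 86012.0 + 43520.0*I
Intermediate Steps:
r(l) = 0 (r(l) = 2*(l - l) = 2*0 = 0)
V(E) = 8*E/5
y = -2*I*√3 ≈ -3.4641*I
T(F) = -16*I*F*√3/5 (T(F) = (0 - 2*I*√3)*(8*F/5) = (-2*I*√3)*(8*F/5) = -16*I*F*√3/5)
(-302 + T(13))² = (-302 - 16/5*I*13*√3)² = (-302 - 208*I*√3/5)²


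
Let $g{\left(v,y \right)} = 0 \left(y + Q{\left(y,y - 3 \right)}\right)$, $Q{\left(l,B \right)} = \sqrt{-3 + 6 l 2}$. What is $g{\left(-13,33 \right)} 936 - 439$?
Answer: $-439$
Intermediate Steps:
$Q{\left(l,B \right)} = \sqrt{-3 + 12 l}$
$g{\left(v,y \right)} = 0$ ($g{\left(v,y \right)} = 0 \left(y + \sqrt{-3 + 12 y}\right) = 0$)
$g{\left(-13,33 \right)} 936 - 439 = 0 \cdot 936 - 439 = 0 - 439 = -439$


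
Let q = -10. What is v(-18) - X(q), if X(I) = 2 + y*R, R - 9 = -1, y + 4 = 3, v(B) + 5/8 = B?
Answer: -101/8 ≈ -12.625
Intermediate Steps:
v(B) = -5/8 + B
y = -1 (y = -4 + 3 = -1)
R = 8 (R = 9 - 1 = 8)
X(I) = -6 (X(I) = 2 - 1*8 = 2 - 8 = -6)
v(-18) - X(q) = (-5/8 - 18) - 1*(-6) = -149/8 + 6 = -101/8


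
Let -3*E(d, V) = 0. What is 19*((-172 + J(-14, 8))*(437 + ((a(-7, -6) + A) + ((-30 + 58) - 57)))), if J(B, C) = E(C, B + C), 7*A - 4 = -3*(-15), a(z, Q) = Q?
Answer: -1336612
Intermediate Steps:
E(d, V) = 0 (E(d, V) = -1/3*0 = 0)
A = 7 (A = 4/7 + (-3*(-15))/7 = 4/7 + (1/7)*45 = 4/7 + 45/7 = 7)
J(B, C) = 0
19*((-172 + J(-14, 8))*(437 + ((a(-7, -6) + A) + ((-30 + 58) - 57)))) = 19*((-172 + 0)*(437 + ((-6 + 7) + ((-30 + 58) - 57)))) = 19*(-172*(437 + (1 + (28 - 57)))) = 19*(-172*(437 + (1 - 29))) = 19*(-172*(437 - 28)) = 19*(-172*409) = 19*(-70348) = -1336612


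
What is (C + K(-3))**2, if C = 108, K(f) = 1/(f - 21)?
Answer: 6713281/576 ≈ 11655.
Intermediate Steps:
K(f) = 1/(-21 + f)
(C + K(-3))**2 = (108 + 1/(-21 - 3))**2 = (108 + 1/(-24))**2 = (108 - 1/24)**2 = (2591/24)**2 = 6713281/576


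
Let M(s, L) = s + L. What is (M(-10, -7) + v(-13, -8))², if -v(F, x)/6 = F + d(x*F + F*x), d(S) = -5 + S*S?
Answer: 67336617049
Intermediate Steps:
M(s, L) = L + s
d(S) = -5 + S²
v(F, x) = 30 - 6*F - 24*F²*x² (v(F, x) = -6*(F + (-5 + (x*F + F*x)²)) = -6*(F + (-5 + (F*x + F*x)²)) = -6*(F + (-5 + (2*F*x)²)) = -6*(F + (-5 + 4*F²*x²)) = -6*(-5 + F + 4*F²*x²) = 30 - 6*F - 24*F²*x²)
(M(-10, -7) + v(-13, -8))² = ((-7 - 10) + (30 - 6*(-13) - 24*(-13)²*(-8)²))² = (-17 + (30 + 78 - 24*169*64))² = (-17 + (30 + 78 - 259584))² = (-17 - 259476)² = (-259493)² = 67336617049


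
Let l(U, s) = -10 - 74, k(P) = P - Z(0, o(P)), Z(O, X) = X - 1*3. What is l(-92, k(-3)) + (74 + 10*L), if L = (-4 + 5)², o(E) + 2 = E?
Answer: 0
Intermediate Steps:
o(E) = -2 + E
Z(O, X) = -3 + X (Z(O, X) = X - 3 = -3 + X)
L = 1 (L = 1² = 1)
k(P) = 5 (k(P) = P - (-3 + (-2 + P)) = P - (-5 + P) = P + (5 - P) = 5)
l(U, s) = -84
l(-92, k(-3)) + (74 + 10*L) = -84 + (74 + 10*1) = -84 + (74 + 10) = -84 + 84 = 0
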